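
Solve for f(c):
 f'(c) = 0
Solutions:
 f(c) = C1


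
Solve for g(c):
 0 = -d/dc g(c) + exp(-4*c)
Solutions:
 g(c) = C1 - exp(-4*c)/4


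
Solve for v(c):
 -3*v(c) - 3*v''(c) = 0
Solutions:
 v(c) = C1*sin(c) + C2*cos(c)


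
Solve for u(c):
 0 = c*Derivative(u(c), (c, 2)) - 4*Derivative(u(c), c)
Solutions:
 u(c) = C1 + C2*c^5


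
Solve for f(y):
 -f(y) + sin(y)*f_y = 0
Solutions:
 f(y) = C1*sqrt(cos(y) - 1)/sqrt(cos(y) + 1)


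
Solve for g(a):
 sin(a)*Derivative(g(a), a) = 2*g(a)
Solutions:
 g(a) = C1*(cos(a) - 1)/(cos(a) + 1)


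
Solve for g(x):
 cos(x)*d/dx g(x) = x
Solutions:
 g(x) = C1 + Integral(x/cos(x), x)


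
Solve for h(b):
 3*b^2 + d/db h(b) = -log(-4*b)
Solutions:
 h(b) = C1 - b^3 - b*log(-b) + b*(1 - 2*log(2))


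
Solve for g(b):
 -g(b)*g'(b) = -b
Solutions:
 g(b) = -sqrt(C1 + b^2)
 g(b) = sqrt(C1 + b^2)


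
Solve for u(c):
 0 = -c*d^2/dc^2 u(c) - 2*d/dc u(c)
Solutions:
 u(c) = C1 + C2/c


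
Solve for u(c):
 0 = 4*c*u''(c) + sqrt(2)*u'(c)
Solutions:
 u(c) = C1 + C2*c^(1 - sqrt(2)/4)


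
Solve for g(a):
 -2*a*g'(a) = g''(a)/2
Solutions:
 g(a) = C1 + C2*erf(sqrt(2)*a)


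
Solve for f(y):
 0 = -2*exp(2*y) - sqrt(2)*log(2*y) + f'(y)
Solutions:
 f(y) = C1 + sqrt(2)*y*log(y) + sqrt(2)*y*(-1 + log(2)) + exp(2*y)


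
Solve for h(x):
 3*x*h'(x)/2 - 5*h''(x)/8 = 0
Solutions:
 h(x) = C1 + C2*erfi(sqrt(30)*x/5)


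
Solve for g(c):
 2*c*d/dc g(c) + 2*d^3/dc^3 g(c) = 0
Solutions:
 g(c) = C1 + Integral(C2*airyai(-c) + C3*airybi(-c), c)


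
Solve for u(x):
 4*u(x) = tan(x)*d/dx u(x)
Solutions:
 u(x) = C1*sin(x)^4


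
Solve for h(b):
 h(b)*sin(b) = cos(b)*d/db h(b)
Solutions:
 h(b) = C1/cos(b)


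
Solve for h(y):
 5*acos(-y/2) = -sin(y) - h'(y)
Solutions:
 h(y) = C1 - 5*y*acos(-y/2) - 5*sqrt(4 - y^2) + cos(y)


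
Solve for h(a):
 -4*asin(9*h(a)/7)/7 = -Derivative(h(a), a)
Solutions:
 Integral(1/asin(9*_y/7), (_y, h(a))) = C1 + 4*a/7


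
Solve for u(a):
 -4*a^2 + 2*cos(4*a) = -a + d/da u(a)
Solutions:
 u(a) = C1 - 4*a^3/3 + a^2/2 + sin(4*a)/2


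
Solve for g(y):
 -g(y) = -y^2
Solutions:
 g(y) = y^2


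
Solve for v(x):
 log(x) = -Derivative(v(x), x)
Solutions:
 v(x) = C1 - x*log(x) + x


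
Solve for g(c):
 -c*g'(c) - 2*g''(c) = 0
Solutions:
 g(c) = C1 + C2*erf(c/2)


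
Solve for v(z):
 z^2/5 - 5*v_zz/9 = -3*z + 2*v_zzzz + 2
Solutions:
 v(z) = C1 + C2*z + C3*sin(sqrt(10)*z/6) + C4*cos(sqrt(10)*z/6) + 3*z^4/100 + 9*z^3/10 - 387*z^2/125


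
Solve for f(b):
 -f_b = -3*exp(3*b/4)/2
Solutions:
 f(b) = C1 + 2*exp(3*b/4)


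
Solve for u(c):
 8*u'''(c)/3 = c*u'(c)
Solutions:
 u(c) = C1 + Integral(C2*airyai(3^(1/3)*c/2) + C3*airybi(3^(1/3)*c/2), c)


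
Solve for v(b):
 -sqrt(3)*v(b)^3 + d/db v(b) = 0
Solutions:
 v(b) = -sqrt(2)*sqrt(-1/(C1 + sqrt(3)*b))/2
 v(b) = sqrt(2)*sqrt(-1/(C1 + sqrt(3)*b))/2


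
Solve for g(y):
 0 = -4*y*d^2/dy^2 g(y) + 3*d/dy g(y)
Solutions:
 g(y) = C1 + C2*y^(7/4)


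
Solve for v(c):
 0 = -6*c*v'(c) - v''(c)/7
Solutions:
 v(c) = C1 + C2*erf(sqrt(21)*c)


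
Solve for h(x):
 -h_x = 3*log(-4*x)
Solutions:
 h(x) = C1 - 3*x*log(-x) + 3*x*(1 - 2*log(2))


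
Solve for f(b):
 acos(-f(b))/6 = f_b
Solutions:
 Integral(1/acos(-_y), (_y, f(b))) = C1 + b/6


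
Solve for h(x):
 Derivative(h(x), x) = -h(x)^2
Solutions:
 h(x) = 1/(C1 + x)


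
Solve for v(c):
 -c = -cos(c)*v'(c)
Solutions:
 v(c) = C1 + Integral(c/cos(c), c)


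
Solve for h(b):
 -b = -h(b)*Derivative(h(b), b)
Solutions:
 h(b) = -sqrt(C1 + b^2)
 h(b) = sqrt(C1 + b^2)


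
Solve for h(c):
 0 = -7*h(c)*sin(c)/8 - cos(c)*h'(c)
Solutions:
 h(c) = C1*cos(c)^(7/8)


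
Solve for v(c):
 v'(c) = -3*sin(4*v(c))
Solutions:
 v(c) = -acos((-C1 - exp(24*c))/(C1 - exp(24*c)))/4 + pi/2
 v(c) = acos((-C1 - exp(24*c))/(C1 - exp(24*c)))/4


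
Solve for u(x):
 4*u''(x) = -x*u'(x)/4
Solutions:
 u(x) = C1 + C2*erf(sqrt(2)*x/8)


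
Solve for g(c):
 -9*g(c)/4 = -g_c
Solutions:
 g(c) = C1*exp(9*c/4)


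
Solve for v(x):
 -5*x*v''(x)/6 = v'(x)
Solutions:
 v(x) = C1 + C2/x^(1/5)


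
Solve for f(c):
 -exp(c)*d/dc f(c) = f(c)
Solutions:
 f(c) = C1*exp(exp(-c))


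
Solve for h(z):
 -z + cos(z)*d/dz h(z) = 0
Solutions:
 h(z) = C1 + Integral(z/cos(z), z)


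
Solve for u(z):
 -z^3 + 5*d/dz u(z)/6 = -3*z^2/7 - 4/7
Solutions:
 u(z) = C1 + 3*z^4/10 - 6*z^3/35 - 24*z/35


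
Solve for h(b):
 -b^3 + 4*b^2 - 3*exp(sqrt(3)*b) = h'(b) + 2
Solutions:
 h(b) = C1 - b^4/4 + 4*b^3/3 - 2*b - sqrt(3)*exp(sqrt(3)*b)


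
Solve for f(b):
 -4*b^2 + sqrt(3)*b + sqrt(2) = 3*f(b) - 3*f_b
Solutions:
 f(b) = C1*exp(b) - 4*b^2/3 - 8*b/3 + sqrt(3)*b/3 - 8/3 + sqrt(2)/3 + sqrt(3)/3


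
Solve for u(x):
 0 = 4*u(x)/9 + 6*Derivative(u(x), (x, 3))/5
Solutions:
 u(x) = C3*exp(-10^(1/3)*x/3) + (C1*sin(10^(1/3)*sqrt(3)*x/6) + C2*cos(10^(1/3)*sqrt(3)*x/6))*exp(10^(1/3)*x/6)


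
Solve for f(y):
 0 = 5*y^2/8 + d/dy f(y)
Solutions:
 f(y) = C1 - 5*y^3/24


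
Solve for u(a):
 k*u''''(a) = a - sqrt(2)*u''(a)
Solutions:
 u(a) = C1 + C2*a + C3*exp(-2^(1/4)*a*sqrt(-1/k)) + C4*exp(2^(1/4)*a*sqrt(-1/k)) + sqrt(2)*a^3/12


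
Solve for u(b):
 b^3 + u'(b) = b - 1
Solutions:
 u(b) = C1 - b^4/4 + b^2/2 - b


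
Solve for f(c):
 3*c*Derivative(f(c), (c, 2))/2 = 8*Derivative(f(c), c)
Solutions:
 f(c) = C1 + C2*c^(19/3)


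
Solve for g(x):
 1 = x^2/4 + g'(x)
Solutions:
 g(x) = C1 - x^3/12 + x


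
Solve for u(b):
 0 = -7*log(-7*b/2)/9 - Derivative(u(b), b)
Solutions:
 u(b) = C1 - 7*b*log(-b)/9 + 7*b*(-log(7) + log(2) + 1)/9


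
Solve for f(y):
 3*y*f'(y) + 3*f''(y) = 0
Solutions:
 f(y) = C1 + C2*erf(sqrt(2)*y/2)


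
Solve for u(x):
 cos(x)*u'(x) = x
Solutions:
 u(x) = C1 + Integral(x/cos(x), x)


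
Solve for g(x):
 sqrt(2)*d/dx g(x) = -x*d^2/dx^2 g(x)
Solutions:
 g(x) = C1 + C2*x^(1 - sqrt(2))


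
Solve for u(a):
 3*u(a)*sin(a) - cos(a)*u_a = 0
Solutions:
 u(a) = C1/cos(a)^3


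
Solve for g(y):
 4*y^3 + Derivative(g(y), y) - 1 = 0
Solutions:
 g(y) = C1 - y^4 + y


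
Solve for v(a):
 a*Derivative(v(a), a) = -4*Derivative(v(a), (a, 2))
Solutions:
 v(a) = C1 + C2*erf(sqrt(2)*a/4)


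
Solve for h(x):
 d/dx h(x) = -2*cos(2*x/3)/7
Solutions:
 h(x) = C1 - 3*sin(2*x/3)/7


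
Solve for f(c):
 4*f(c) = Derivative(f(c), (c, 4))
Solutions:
 f(c) = C1*exp(-sqrt(2)*c) + C2*exp(sqrt(2)*c) + C3*sin(sqrt(2)*c) + C4*cos(sqrt(2)*c)


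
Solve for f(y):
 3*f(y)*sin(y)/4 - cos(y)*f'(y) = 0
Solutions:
 f(y) = C1/cos(y)^(3/4)


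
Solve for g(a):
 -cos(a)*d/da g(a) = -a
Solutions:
 g(a) = C1 + Integral(a/cos(a), a)


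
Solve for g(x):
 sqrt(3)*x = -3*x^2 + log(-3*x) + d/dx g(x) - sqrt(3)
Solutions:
 g(x) = C1 + x^3 + sqrt(3)*x^2/2 - x*log(-x) + x*(-log(3) + 1 + sqrt(3))


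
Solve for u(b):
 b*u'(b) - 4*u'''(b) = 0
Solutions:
 u(b) = C1 + Integral(C2*airyai(2^(1/3)*b/2) + C3*airybi(2^(1/3)*b/2), b)


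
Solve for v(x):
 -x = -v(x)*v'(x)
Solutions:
 v(x) = -sqrt(C1 + x^2)
 v(x) = sqrt(C1 + x^2)


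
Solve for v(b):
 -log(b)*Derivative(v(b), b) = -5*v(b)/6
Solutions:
 v(b) = C1*exp(5*li(b)/6)


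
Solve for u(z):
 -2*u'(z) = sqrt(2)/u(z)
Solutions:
 u(z) = -sqrt(C1 - sqrt(2)*z)
 u(z) = sqrt(C1 - sqrt(2)*z)


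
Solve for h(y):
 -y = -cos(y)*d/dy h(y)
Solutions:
 h(y) = C1 + Integral(y/cos(y), y)


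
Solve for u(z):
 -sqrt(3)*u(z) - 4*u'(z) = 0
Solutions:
 u(z) = C1*exp(-sqrt(3)*z/4)


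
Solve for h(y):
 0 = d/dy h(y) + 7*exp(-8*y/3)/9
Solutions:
 h(y) = C1 + 7*exp(-8*y/3)/24


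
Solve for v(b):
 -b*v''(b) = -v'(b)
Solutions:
 v(b) = C1 + C2*b^2


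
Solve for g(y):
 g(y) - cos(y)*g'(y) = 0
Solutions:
 g(y) = C1*sqrt(sin(y) + 1)/sqrt(sin(y) - 1)


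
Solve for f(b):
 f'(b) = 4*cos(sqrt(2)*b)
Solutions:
 f(b) = C1 + 2*sqrt(2)*sin(sqrt(2)*b)


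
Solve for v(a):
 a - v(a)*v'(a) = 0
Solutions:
 v(a) = -sqrt(C1 + a^2)
 v(a) = sqrt(C1 + a^2)


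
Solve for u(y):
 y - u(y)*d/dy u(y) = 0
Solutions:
 u(y) = -sqrt(C1 + y^2)
 u(y) = sqrt(C1 + y^2)


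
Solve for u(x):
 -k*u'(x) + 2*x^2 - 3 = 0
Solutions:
 u(x) = C1 + 2*x^3/(3*k) - 3*x/k


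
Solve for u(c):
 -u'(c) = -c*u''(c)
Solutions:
 u(c) = C1 + C2*c^2


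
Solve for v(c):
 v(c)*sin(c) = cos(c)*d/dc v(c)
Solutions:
 v(c) = C1/cos(c)


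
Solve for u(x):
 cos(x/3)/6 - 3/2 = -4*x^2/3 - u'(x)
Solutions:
 u(x) = C1 - 4*x^3/9 + 3*x/2 - sin(x/3)/2


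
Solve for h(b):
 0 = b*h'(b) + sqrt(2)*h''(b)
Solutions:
 h(b) = C1 + C2*erf(2^(1/4)*b/2)


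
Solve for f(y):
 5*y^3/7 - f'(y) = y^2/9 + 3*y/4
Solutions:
 f(y) = C1 + 5*y^4/28 - y^3/27 - 3*y^2/8


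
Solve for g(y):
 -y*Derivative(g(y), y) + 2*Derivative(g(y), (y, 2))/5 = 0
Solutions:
 g(y) = C1 + C2*erfi(sqrt(5)*y/2)


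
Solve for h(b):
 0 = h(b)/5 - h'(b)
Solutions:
 h(b) = C1*exp(b/5)


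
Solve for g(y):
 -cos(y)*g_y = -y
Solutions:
 g(y) = C1 + Integral(y/cos(y), y)


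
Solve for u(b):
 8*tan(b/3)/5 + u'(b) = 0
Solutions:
 u(b) = C1 + 24*log(cos(b/3))/5


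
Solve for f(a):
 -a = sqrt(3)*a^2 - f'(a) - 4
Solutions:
 f(a) = C1 + sqrt(3)*a^3/3 + a^2/2 - 4*a


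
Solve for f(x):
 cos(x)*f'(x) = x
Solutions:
 f(x) = C1 + Integral(x/cos(x), x)


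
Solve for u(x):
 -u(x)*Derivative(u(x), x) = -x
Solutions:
 u(x) = -sqrt(C1 + x^2)
 u(x) = sqrt(C1 + x^2)


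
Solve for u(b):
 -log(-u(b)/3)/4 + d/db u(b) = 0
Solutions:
 -4*Integral(1/(log(-_y) - log(3)), (_y, u(b))) = C1 - b


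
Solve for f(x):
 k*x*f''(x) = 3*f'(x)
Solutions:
 f(x) = C1 + x^(((re(k) + 3)*re(k) + im(k)^2)/(re(k)^2 + im(k)^2))*(C2*sin(3*log(x)*Abs(im(k))/(re(k)^2 + im(k)^2)) + C3*cos(3*log(x)*im(k)/(re(k)^2 + im(k)^2)))


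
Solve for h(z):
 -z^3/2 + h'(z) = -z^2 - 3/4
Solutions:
 h(z) = C1 + z^4/8 - z^3/3 - 3*z/4


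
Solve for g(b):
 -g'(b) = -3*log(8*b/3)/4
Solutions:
 g(b) = C1 + 3*b*log(b)/4 - 3*b*log(3)/4 - 3*b/4 + 9*b*log(2)/4


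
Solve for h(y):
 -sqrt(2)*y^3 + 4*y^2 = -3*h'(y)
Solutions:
 h(y) = C1 + sqrt(2)*y^4/12 - 4*y^3/9


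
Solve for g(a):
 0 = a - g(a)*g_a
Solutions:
 g(a) = -sqrt(C1 + a^2)
 g(a) = sqrt(C1 + a^2)


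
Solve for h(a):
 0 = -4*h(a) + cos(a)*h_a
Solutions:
 h(a) = C1*(sin(a)^2 + 2*sin(a) + 1)/(sin(a)^2 - 2*sin(a) + 1)


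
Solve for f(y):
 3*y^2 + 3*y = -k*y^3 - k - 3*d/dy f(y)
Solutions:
 f(y) = C1 - k*y^4/12 - k*y/3 - y^3/3 - y^2/2


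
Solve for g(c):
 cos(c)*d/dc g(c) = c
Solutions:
 g(c) = C1 + Integral(c/cos(c), c)


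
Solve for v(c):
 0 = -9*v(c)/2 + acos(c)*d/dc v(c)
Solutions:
 v(c) = C1*exp(9*Integral(1/acos(c), c)/2)


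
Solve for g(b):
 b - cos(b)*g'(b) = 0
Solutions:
 g(b) = C1 + Integral(b/cos(b), b)


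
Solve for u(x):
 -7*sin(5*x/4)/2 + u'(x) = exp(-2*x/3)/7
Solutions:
 u(x) = C1 - 14*cos(5*x/4)/5 - 3*exp(-2*x/3)/14


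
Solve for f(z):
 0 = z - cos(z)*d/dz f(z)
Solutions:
 f(z) = C1 + Integral(z/cos(z), z)


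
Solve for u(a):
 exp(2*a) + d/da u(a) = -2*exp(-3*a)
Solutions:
 u(a) = C1 - exp(2*a)/2 + 2*exp(-3*a)/3


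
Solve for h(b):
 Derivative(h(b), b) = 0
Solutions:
 h(b) = C1


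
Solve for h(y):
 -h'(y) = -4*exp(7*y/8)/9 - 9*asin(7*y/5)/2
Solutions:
 h(y) = C1 + 9*y*asin(7*y/5)/2 + 9*sqrt(25 - 49*y^2)/14 + 32*exp(7*y/8)/63


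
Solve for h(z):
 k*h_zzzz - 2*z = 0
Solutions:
 h(z) = C1 + C2*z + C3*z^2 + C4*z^3 + z^5/(60*k)


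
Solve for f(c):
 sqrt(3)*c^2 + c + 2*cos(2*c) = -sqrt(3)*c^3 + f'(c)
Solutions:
 f(c) = C1 + sqrt(3)*c^4/4 + sqrt(3)*c^3/3 + c^2/2 + sin(2*c)


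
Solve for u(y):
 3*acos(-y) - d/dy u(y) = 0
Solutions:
 u(y) = C1 + 3*y*acos(-y) + 3*sqrt(1 - y^2)


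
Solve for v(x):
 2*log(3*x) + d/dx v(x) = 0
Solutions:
 v(x) = C1 - 2*x*log(x) - x*log(9) + 2*x


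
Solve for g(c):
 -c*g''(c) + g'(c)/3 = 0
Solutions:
 g(c) = C1 + C2*c^(4/3)


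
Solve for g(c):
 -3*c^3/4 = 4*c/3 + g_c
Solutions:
 g(c) = C1 - 3*c^4/16 - 2*c^2/3


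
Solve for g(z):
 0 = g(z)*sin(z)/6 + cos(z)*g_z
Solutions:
 g(z) = C1*cos(z)^(1/6)


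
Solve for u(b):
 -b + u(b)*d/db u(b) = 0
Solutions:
 u(b) = -sqrt(C1 + b^2)
 u(b) = sqrt(C1 + b^2)


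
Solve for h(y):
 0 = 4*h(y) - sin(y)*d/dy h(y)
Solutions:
 h(y) = C1*(cos(y)^2 - 2*cos(y) + 1)/(cos(y)^2 + 2*cos(y) + 1)


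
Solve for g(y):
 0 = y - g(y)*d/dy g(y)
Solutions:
 g(y) = -sqrt(C1 + y^2)
 g(y) = sqrt(C1 + y^2)


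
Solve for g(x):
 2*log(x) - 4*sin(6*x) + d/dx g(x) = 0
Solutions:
 g(x) = C1 - 2*x*log(x) + 2*x - 2*cos(6*x)/3


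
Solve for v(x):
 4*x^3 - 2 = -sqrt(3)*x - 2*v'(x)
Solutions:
 v(x) = C1 - x^4/2 - sqrt(3)*x^2/4 + x


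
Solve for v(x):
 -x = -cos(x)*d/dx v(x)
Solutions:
 v(x) = C1 + Integral(x/cos(x), x)


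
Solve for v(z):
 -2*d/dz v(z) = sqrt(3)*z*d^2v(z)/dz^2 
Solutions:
 v(z) = C1 + C2*z^(1 - 2*sqrt(3)/3)


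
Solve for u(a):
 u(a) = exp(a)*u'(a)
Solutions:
 u(a) = C1*exp(-exp(-a))


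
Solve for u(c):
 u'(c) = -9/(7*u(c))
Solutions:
 u(c) = -sqrt(C1 - 126*c)/7
 u(c) = sqrt(C1 - 126*c)/7


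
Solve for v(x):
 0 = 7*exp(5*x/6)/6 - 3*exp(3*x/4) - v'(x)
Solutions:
 v(x) = C1 + 7*exp(5*x/6)/5 - 4*exp(3*x/4)


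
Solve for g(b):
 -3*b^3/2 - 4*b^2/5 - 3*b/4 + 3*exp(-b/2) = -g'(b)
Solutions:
 g(b) = C1 + 3*b^4/8 + 4*b^3/15 + 3*b^2/8 + 6*exp(-b/2)


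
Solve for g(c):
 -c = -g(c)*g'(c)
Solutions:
 g(c) = -sqrt(C1 + c^2)
 g(c) = sqrt(C1 + c^2)


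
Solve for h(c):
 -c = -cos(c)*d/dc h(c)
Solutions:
 h(c) = C1 + Integral(c/cos(c), c)


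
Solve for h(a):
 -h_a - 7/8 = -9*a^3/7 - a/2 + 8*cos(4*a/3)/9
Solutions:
 h(a) = C1 + 9*a^4/28 + a^2/4 - 7*a/8 - 2*sin(4*a/3)/3


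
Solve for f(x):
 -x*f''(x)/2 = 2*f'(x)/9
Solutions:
 f(x) = C1 + C2*x^(5/9)


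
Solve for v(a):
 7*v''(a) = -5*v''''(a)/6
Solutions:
 v(a) = C1 + C2*a + C3*sin(sqrt(210)*a/5) + C4*cos(sqrt(210)*a/5)


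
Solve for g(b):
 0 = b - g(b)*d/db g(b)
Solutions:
 g(b) = -sqrt(C1 + b^2)
 g(b) = sqrt(C1 + b^2)


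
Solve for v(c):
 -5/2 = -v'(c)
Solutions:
 v(c) = C1 + 5*c/2


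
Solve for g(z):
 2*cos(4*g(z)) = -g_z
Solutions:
 g(z) = -asin((C1 + exp(16*z))/(C1 - exp(16*z)))/4 + pi/4
 g(z) = asin((C1 + exp(16*z))/(C1 - exp(16*z)))/4


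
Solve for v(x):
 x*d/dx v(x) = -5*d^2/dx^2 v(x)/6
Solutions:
 v(x) = C1 + C2*erf(sqrt(15)*x/5)


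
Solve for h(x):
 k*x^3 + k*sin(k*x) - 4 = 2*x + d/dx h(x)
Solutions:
 h(x) = C1 + k*x^4/4 - x^2 - 4*x - cos(k*x)


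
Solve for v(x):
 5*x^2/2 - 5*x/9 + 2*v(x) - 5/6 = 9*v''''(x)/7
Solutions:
 v(x) = C1*exp(-14^(1/4)*sqrt(3)*x/3) + C2*exp(14^(1/4)*sqrt(3)*x/3) + C3*sin(14^(1/4)*sqrt(3)*x/3) + C4*cos(14^(1/4)*sqrt(3)*x/3) - 5*x^2/4 + 5*x/18 + 5/12


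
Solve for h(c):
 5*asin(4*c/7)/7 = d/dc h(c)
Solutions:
 h(c) = C1 + 5*c*asin(4*c/7)/7 + 5*sqrt(49 - 16*c^2)/28


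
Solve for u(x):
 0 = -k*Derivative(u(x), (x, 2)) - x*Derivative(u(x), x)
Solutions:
 u(x) = C1 + C2*sqrt(k)*erf(sqrt(2)*x*sqrt(1/k)/2)


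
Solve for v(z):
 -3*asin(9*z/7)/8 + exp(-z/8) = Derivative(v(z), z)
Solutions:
 v(z) = C1 - 3*z*asin(9*z/7)/8 - sqrt(49 - 81*z^2)/24 - 8*exp(-z/8)


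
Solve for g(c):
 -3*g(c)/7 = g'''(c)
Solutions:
 g(c) = C3*exp(-3^(1/3)*7^(2/3)*c/7) + (C1*sin(3^(5/6)*7^(2/3)*c/14) + C2*cos(3^(5/6)*7^(2/3)*c/14))*exp(3^(1/3)*7^(2/3)*c/14)


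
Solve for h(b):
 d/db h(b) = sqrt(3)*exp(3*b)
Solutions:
 h(b) = C1 + sqrt(3)*exp(3*b)/3


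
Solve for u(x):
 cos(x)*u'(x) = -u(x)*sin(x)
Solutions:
 u(x) = C1*cos(x)


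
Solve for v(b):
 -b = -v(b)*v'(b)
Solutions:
 v(b) = -sqrt(C1 + b^2)
 v(b) = sqrt(C1 + b^2)


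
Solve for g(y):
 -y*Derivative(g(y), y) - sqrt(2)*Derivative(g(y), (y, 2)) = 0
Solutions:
 g(y) = C1 + C2*erf(2^(1/4)*y/2)


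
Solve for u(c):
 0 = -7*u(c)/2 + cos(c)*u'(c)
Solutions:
 u(c) = C1*(sin(c) + 1)^(7/4)/(sin(c) - 1)^(7/4)


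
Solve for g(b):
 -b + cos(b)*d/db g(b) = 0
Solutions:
 g(b) = C1 + Integral(b/cos(b), b)


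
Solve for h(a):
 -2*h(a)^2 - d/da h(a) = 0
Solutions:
 h(a) = 1/(C1 + 2*a)


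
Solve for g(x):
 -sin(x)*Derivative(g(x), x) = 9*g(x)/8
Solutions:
 g(x) = C1*(cos(x) + 1)^(9/16)/(cos(x) - 1)^(9/16)


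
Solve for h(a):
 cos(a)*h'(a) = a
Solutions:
 h(a) = C1 + Integral(a/cos(a), a)


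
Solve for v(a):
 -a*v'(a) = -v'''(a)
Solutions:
 v(a) = C1 + Integral(C2*airyai(a) + C3*airybi(a), a)


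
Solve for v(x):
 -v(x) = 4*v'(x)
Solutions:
 v(x) = C1*exp(-x/4)


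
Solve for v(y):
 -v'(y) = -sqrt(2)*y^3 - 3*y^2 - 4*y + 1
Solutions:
 v(y) = C1 + sqrt(2)*y^4/4 + y^3 + 2*y^2 - y


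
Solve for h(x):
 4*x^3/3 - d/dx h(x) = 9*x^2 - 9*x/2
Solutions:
 h(x) = C1 + x^4/3 - 3*x^3 + 9*x^2/4


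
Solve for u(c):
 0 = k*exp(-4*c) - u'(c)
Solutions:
 u(c) = C1 - k*exp(-4*c)/4


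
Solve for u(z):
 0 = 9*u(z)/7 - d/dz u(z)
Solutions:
 u(z) = C1*exp(9*z/7)


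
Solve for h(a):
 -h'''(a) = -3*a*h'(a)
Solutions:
 h(a) = C1 + Integral(C2*airyai(3^(1/3)*a) + C3*airybi(3^(1/3)*a), a)


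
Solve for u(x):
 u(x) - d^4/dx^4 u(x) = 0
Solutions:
 u(x) = C1*exp(-x) + C2*exp(x) + C3*sin(x) + C4*cos(x)


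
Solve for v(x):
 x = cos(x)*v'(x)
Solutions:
 v(x) = C1 + Integral(x/cos(x), x)


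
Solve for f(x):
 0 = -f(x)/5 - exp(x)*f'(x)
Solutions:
 f(x) = C1*exp(exp(-x)/5)


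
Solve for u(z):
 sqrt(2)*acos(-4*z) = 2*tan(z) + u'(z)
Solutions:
 u(z) = C1 + sqrt(2)*(z*acos(-4*z) + sqrt(1 - 16*z^2)/4) + 2*log(cos(z))


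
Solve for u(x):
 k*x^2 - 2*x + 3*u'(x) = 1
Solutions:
 u(x) = C1 - k*x^3/9 + x^2/3 + x/3


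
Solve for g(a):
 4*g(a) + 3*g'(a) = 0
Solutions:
 g(a) = C1*exp(-4*a/3)


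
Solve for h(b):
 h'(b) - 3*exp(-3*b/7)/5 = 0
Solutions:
 h(b) = C1 - 7*exp(-3*b/7)/5


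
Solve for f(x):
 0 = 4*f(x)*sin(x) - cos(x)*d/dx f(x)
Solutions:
 f(x) = C1/cos(x)^4


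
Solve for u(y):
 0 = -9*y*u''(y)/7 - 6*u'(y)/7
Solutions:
 u(y) = C1 + C2*y^(1/3)


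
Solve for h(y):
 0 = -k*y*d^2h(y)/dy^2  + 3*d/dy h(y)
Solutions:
 h(y) = C1 + y^(((re(k) + 3)*re(k) + im(k)^2)/(re(k)^2 + im(k)^2))*(C2*sin(3*log(y)*Abs(im(k))/(re(k)^2 + im(k)^2)) + C3*cos(3*log(y)*im(k)/(re(k)^2 + im(k)^2)))


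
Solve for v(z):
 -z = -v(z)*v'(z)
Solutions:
 v(z) = -sqrt(C1 + z^2)
 v(z) = sqrt(C1 + z^2)


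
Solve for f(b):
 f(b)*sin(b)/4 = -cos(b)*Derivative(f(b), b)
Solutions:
 f(b) = C1*cos(b)^(1/4)


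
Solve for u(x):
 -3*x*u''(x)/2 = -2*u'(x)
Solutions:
 u(x) = C1 + C2*x^(7/3)


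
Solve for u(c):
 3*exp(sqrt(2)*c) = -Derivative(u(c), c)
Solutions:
 u(c) = C1 - 3*sqrt(2)*exp(sqrt(2)*c)/2


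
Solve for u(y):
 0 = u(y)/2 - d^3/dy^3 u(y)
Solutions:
 u(y) = C3*exp(2^(2/3)*y/2) + (C1*sin(2^(2/3)*sqrt(3)*y/4) + C2*cos(2^(2/3)*sqrt(3)*y/4))*exp(-2^(2/3)*y/4)


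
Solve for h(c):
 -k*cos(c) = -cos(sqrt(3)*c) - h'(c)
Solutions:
 h(c) = C1 + k*sin(c) - sqrt(3)*sin(sqrt(3)*c)/3


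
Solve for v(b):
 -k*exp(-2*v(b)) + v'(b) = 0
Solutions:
 v(b) = log(-sqrt(C1 + 2*b*k))
 v(b) = log(C1 + 2*b*k)/2


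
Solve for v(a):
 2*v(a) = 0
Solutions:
 v(a) = 0


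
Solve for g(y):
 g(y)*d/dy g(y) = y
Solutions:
 g(y) = -sqrt(C1 + y^2)
 g(y) = sqrt(C1 + y^2)


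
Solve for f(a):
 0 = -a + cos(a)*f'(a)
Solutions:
 f(a) = C1 + Integral(a/cos(a), a)


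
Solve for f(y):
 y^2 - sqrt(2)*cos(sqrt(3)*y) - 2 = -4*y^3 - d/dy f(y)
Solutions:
 f(y) = C1 - y^4 - y^3/3 + 2*y + sqrt(6)*sin(sqrt(3)*y)/3


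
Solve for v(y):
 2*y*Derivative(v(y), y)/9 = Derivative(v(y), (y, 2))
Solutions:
 v(y) = C1 + C2*erfi(y/3)


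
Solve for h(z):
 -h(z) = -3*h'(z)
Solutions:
 h(z) = C1*exp(z/3)


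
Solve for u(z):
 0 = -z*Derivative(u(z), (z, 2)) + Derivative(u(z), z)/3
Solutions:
 u(z) = C1 + C2*z^(4/3)


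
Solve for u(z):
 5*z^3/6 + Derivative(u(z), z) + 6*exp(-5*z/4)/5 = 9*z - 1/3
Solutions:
 u(z) = C1 - 5*z^4/24 + 9*z^2/2 - z/3 + 24*exp(-5*z/4)/25


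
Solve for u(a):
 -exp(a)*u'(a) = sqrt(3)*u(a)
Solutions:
 u(a) = C1*exp(sqrt(3)*exp(-a))


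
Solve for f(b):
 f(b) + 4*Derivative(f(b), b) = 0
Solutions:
 f(b) = C1*exp(-b/4)


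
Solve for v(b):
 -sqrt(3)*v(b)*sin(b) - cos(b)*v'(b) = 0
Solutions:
 v(b) = C1*cos(b)^(sqrt(3))


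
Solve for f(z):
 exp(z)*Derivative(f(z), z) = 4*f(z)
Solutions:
 f(z) = C1*exp(-4*exp(-z))


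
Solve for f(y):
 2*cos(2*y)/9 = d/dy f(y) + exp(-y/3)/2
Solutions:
 f(y) = C1 + sin(2*y)/9 + 3*exp(-y/3)/2


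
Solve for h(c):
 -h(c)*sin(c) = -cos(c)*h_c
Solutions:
 h(c) = C1/cos(c)


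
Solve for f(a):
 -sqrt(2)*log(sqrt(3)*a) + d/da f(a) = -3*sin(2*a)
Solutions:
 f(a) = C1 + sqrt(2)*a*(log(a) - 1) + sqrt(2)*a*log(3)/2 + 3*cos(2*a)/2


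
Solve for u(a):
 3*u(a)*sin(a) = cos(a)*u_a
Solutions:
 u(a) = C1/cos(a)^3


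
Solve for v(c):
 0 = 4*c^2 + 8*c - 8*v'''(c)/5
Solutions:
 v(c) = C1 + C2*c + C3*c^2 + c^5/24 + 5*c^4/24


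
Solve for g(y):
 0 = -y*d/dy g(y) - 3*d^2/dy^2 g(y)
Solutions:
 g(y) = C1 + C2*erf(sqrt(6)*y/6)


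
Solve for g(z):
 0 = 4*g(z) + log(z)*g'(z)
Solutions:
 g(z) = C1*exp(-4*li(z))


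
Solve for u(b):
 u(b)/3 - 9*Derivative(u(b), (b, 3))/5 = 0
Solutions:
 u(b) = C3*exp(5^(1/3)*b/3) + (C1*sin(sqrt(3)*5^(1/3)*b/6) + C2*cos(sqrt(3)*5^(1/3)*b/6))*exp(-5^(1/3)*b/6)


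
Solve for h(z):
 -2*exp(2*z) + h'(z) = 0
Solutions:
 h(z) = C1 + exp(2*z)


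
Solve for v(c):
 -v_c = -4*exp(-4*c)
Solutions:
 v(c) = C1 - exp(-4*c)


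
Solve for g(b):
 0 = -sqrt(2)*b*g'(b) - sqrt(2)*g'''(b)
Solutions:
 g(b) = C1 + Integral(C2*airyai(-b) + C3*airybi(-b), b)


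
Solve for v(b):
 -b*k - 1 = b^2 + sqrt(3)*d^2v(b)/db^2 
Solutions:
 v(b) = C1 + C2*b - sqrt(3)*b^4/36 - sqrt(3)*b^3*k/18 - sqrt(3)*b^2/6


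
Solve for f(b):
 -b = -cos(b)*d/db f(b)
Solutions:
 f(b) = C1 + Integral(b/cos(b), b)


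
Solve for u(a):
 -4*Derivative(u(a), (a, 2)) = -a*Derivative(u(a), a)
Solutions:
 u(a) = C1 + C2*erfi(sqrt(2)*a/4)


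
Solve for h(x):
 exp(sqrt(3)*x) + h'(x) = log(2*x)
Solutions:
 h(x) = C1 + x*log(x) + x*(-1 + log(2)) - sqrt(3)*exp(sqrt(3)*x)/3


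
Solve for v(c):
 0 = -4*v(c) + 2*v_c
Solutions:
 v(c) = C1*exp(2*c)


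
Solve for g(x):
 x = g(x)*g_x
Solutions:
 g(x) = -sqrt(C1 + x^2)
 g(x) = sqrt(C1 + x^2)


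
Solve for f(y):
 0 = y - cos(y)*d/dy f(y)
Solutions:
 f(y) = C1 + Integral(y/cos(y), y)


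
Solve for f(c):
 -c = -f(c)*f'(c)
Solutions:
 f(c) = -sqrt(C1 + c^2)
 f(c) = sqrt(C1 + c^2)


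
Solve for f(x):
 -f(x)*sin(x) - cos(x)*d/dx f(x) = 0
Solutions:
 f(x) = C1*cos(x)


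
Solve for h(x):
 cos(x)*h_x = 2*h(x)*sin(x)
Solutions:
 h(x) = C1/cos(x)^2


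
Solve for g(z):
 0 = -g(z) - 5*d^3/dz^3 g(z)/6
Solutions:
 g(z) = C3*exp(-5^(2/3)*6^(1/3)*z/5) + (C1*sin(2^(1/3)*3^(5/6)*5^(2/3)*z/10) + C2*cos(2^(1/3)*3^(5/6)*5^(2/3)*z/10))*exp(5^(2/3)*6^(1/3)*z/10)


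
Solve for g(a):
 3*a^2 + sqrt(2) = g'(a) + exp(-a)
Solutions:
 g(a) = C1 + a^3 + sqrt(2)*a + exp(-a)


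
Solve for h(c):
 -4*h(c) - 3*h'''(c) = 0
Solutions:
 h(c) = C3*exp(-6^(2/3)*c/3) + (C1*sin(2^(2/3)*3^(1/6)*c/2) + C2*cos(2^(2/3)*3^(1/6)*c/2))*exp(6^(2/3)*c/6)


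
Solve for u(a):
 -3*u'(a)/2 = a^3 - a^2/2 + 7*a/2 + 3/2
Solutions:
 u(a) = C1 - a^4/6 + a^3/9 - 7*a^2/6 - a


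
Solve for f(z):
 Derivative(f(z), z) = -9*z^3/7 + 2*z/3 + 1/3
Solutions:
 f(z) = C1 - 9*z^4/28 + z^2/3 + z/3


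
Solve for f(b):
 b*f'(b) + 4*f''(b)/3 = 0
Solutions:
 f(b) = C1 + C2*erf(sqrt(6)*b/4)


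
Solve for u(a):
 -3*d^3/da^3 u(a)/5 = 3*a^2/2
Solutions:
 u(a) = C1 + C2*a + C3*a^2 - a^5/24


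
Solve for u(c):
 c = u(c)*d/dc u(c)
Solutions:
 u(c) = -sqrt(C1 + c^2)
 u(c) = sqrt(C1 + c^2)


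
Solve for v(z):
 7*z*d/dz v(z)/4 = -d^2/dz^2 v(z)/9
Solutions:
 v(z) = C1 + C2*erf(3*sqrt(14)*z/4)


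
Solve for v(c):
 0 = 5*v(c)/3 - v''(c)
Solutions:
 v(c) = C1*exp(-sqrt(15)*c/3) + C2*exp(sqrt(15)*c/3)


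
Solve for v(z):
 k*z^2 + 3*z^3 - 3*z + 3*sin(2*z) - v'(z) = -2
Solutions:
 v(z) = C1 + k*z^3/3 + 3*z^4/4 - 3*z^2/2 + 2*z - 3*cos(2*z)/2


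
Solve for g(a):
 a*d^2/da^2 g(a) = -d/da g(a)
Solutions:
 g(a) = C1 + C2*log(a)


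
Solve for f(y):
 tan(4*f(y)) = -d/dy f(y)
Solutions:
 f(y) = -asin(C1*exp(-4*y))/4 + pi/4
 f(y) = asin(C1*exp(-4*y))/4


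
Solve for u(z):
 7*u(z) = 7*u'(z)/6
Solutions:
 u(z) = C1*exp(6*z)


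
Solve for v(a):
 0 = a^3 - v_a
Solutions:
 v(a) = C1 + a^4/4


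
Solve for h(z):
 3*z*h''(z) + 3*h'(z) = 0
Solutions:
 h(z) = C1 + C2*log(z)


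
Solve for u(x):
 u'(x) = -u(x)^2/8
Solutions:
 u(x) = 8/(C1 + x)


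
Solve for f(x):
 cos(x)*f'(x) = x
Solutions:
 f(x) = C1 + Integral(x/cos(x), x)


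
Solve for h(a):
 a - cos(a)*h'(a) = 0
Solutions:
 h(a) = C1 + Integral(a/cos(a), a)


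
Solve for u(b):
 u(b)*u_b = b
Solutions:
 u(b) = -sqrt(C1 + b^2)
 u(b) = sqrt(C1 + b^2)


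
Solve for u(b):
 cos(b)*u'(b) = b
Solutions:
 u(b) = C1 + Integral(b/cos(b), b)


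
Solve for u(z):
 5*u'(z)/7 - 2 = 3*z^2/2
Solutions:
 u(z) = C1 + 7*z^3/10 + 14*z/5


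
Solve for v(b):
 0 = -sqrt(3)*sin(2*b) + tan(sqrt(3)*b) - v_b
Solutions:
 v(b) = C1 - sqrt(3)*log(cos(sqrt(3)*b))/3 + sqrt(3)*cos(2*b)/2


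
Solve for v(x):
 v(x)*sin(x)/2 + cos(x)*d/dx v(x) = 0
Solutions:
 v(x) = C1*sqrt(cos(x))


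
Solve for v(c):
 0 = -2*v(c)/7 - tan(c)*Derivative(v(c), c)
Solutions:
 v(c) = C1/sin(c)^(2/7)


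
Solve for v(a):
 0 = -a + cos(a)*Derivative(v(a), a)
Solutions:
 v(a) = C1 + Integral(a/cos(a), a)


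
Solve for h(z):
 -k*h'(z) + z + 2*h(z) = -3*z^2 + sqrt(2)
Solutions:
 h(z) = C1*exp(2*z/k) - 3*k^2/4 - 3*k*z/2 - k/4 - 3*z^2/2 - z/2 + sqrt(2)/2


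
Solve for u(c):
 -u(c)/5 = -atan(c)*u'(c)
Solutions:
 u(c) = C1*exp(Integral(1/atan(c), c)/5)


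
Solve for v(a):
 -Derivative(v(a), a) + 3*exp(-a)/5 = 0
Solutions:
 v(a) = C1 - 3*exp(-a)/5


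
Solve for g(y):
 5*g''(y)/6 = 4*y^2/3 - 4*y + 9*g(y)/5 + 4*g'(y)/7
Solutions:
 g(y) = C1*exp(3*y*(4 - sqrt(310))/35) + C2*exp(3*y*(4 + sqrt(310))/35) - 20*y^2/27 + 4580*y/1701 - 165100/107163


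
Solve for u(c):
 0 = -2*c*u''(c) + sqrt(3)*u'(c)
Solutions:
 u(c) = C1 + C2*c^(sqrt(3)/2 + 1)


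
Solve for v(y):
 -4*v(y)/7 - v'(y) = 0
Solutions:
 v(y) = C1*exp(-4*y/7)


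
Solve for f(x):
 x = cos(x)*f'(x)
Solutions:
 f(x) = C1 + Integral(x/cos(x), x)


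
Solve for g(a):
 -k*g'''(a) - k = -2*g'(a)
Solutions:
 g(a) = C1 + C2*exp(-sqrt(2)*a*sqrt(1/k)) + C3*exp(sqrt(2)*a*sqrt(1/k)) + a*k/2


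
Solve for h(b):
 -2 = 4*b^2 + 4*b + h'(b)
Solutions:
 h(b) = C1 - 4*b^3/3 - 2*b^2 - 2*b


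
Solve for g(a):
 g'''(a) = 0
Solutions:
 g(a) = C1 + C2*a + C3*a^2


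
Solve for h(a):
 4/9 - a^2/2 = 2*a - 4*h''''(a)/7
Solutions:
 h(a) = C1 + C2*a + C3*a^2 + C4*a^3 + 7*a^6/2880 + 7*a^5/240 - 7*a^4/216


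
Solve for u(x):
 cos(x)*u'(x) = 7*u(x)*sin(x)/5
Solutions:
 u(x) = C1/cos(x)^(7/5)


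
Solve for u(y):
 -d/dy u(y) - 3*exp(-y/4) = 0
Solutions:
 u(y) = C1 + 12*exp(-y/4)


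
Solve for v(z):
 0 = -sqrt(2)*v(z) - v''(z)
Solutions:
 v(z) = C1*sin(2^(1/4)*z) + C2*cos(2^(1/4)*z)


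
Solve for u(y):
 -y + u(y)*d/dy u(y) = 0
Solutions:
 u(y) = -sqrt(C1 + y^2)
 u(y) = sqrt(C1 + y^2)


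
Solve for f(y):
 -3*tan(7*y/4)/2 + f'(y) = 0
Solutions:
 f(y) = C1 - 6*log(cos(7*y/4))/7


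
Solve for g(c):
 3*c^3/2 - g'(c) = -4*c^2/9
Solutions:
 g(c) = C1 + 3*c^4/8 + 4*c^3/27


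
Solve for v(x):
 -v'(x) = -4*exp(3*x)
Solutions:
 v(x) = C1 + 4*exp(3*x)/3


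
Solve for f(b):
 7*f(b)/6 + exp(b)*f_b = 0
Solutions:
 f(b) = C1*exp(7*exp(-b)/6)


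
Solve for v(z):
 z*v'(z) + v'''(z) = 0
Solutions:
 v(z) = C1 + Integral(C2*airyai(-z) + C3*airybi(-z), z)


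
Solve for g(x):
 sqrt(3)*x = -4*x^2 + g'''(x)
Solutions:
 g(x) = C1 + C2*x + C3*x^2 + x^5/15 + sqrt(3)*x^4/24


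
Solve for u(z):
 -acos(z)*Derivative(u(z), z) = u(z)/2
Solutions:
 u(z) = C1*exp(-Integral(1/acos(z), z)/2)


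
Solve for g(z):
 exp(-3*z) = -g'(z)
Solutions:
 g(z) = C1 + exp(-3*z)/3


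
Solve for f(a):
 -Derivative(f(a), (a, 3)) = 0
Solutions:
 f(a) = C1 + C2*a + C3*a^2


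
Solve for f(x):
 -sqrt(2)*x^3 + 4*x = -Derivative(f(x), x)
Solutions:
 f(x) = C1 + sqrt(2)*x^4/4 - 2*x^2


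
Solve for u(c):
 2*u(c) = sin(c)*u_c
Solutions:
 u(c) = C1*(cos(c) - 1)/(cos(c) + 1)


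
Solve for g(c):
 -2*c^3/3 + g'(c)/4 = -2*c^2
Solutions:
 g(c) = C1 + 2*c^4/3 - 8*c^3/3


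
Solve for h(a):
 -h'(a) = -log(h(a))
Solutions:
 li(h(a)) = C1 + a


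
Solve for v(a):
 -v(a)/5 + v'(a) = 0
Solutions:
 v(a) = C1*exp(a/5)


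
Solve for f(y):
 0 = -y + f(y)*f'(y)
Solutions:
 f(y) = -sqrt(C1 + y^2)
 f(y) = sqrt(C1 + y^2)


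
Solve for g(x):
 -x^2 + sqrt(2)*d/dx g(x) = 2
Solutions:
 g(x) = C1 + sqrt(2)*x^3/6 + sqrt(2)*x


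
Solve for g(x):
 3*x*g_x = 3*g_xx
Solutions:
 g(x) = C1 + C2*erfi(sqrt(2)*x/2)


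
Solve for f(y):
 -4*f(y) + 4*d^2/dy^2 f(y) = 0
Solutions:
 f(y) = C1*exp(-y) + C2*exp(y)


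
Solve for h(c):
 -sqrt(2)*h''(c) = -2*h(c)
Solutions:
 h(c) = C1*exp(-2^(1/4)*c) + C2*exp(2^(1/4)*c)


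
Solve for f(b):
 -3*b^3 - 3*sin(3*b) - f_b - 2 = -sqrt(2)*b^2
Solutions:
 f(b) = C1 - 3*b^4/4 + sqrt(2)*b^3/3 - 2*b + cos(3*b)


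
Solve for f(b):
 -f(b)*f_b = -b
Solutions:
 f(b) = -sqrt(C1 + b^2)
 f(b) = sqrt(C1 + b^2)


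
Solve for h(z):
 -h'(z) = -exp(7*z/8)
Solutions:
 h(z) = C1 + 8*exp(7*z/8)/7


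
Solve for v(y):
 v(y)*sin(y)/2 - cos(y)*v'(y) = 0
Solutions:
 v(y) = C1/sqrt(cos(y))


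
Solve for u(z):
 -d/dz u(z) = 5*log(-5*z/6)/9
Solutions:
 u(z) = C1 - 5*z*log(-z)/9 + 5*z*(-log(5) + 1 + log(6))/9


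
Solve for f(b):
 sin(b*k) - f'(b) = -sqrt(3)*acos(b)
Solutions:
 f(b) = C1 + sqrt(3)*(b*acos(b) - sqrt(1 - b^2)) + Piecewise((-cos(b*k)/k, Ne(k, 0)), (0, True))


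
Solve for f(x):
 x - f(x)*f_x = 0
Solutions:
 f(x) = -sqrt(C1 + x^2)
 f(x) = sqrt(C1 + x^2)


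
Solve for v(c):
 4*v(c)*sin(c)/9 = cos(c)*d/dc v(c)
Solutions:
 v(c) = C1/cos(c)^(4/9)


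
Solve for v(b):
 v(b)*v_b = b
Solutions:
 v(b) = -sqrt(C1 + b^2)
 v(b) = sqrt(C1 + b^2)


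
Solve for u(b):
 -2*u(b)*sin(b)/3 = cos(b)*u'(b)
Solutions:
 u(b) = C1*cos(b)^(2/3)


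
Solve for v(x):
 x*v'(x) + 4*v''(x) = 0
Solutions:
 v(x) = C1 + C2*erf(sqrt(2)*x/4)


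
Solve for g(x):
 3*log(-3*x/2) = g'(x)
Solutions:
 g(x) = C1 + 3*x*log(-x) + 3*x*(-1 - log(2) + log(3))


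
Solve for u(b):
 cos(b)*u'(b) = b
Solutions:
 u(b) = C1 + Integral(b/cos(b), b)


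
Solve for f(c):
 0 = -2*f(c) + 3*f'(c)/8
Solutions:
 f(c) = C1*exp(16*c/3)


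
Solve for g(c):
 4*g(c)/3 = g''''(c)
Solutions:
 g(c) = C1*exp(-sqrt(2)*3^(3/4)*c/3) + C2*exp(sqrt(2)*3^(3/4)*c/3) + C3*sin(sqrt(2)*3^(3/4)*c/3) + C4*cos(sqrt(2)*3^(3/4)*c/3)


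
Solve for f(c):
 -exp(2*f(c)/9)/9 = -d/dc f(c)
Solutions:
 f(c) = 9*log(-sqrt(-1/(C1 + c))) - 9*log(2)/2 + 18*log(3)
 f(c) = 9*log(-1/(C1 + c))/2 - 9*log(2)/2 + 18*log(3)


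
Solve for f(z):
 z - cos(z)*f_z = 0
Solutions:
 f(z) = C1 + Integral(z/cos(z), z)


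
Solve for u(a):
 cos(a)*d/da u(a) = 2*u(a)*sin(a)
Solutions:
 u(a) = C1/cos(a)^2


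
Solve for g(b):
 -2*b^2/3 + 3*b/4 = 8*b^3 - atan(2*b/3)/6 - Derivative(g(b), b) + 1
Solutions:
 g(b) = C1 + 2*b^4 + 2*b^3/9 - 3*b^2/8 - b*atan(2*b/3)/6 + b + log(4*b^2 + 9)/8


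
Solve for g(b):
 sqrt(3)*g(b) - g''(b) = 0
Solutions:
 g(b) = C1*exp(-3^(1/4)*b) + C2*exp(3^(1/4)*b)


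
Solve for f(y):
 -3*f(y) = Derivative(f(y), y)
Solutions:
 f(y) = C1*exp(-3*y)


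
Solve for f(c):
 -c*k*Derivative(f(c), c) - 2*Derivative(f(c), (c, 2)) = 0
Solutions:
 f(c) = Piecewise((-sqrt(pi)*C1*erf(c*sqrt(k)/2)/sqrt(k) - C2, (k > 0) | (k < 0)), (-C1*c - C2, True))


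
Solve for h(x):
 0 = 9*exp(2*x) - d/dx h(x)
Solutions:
 h(x) = C1 + 9*exp(2*x)/2


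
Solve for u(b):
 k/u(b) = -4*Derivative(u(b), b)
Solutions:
 u(b) = -sqrt(C1 - 2*b*k)/2
 u(b) = sqrt(C1 - 2*b*k)/2


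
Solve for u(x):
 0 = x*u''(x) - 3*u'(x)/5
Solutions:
 u(x) = C1 + C2*x^(8/5)


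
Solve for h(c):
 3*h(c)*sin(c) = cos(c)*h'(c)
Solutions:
 h(c) = C1/cos(c)^3


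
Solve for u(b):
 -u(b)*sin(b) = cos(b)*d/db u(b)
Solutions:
 u(b) = C1*cos(b)


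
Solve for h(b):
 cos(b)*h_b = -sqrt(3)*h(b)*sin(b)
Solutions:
 h(b) = C1*cos(b)^(sqrt(3))


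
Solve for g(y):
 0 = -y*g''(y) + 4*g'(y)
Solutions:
 g(y) = C1 + C2*y^5


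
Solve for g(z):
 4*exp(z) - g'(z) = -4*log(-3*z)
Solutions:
 g(z) = C1 + 4*z*log(-z) + 4*z*(-1 + log(3)) + 4*exp(z)


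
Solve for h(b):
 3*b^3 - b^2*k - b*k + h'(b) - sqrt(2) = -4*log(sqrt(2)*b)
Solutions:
 h(b) = C1 - 3*b^4/4 + b^3*k/3 + b^2*k/2 - 4*b*log(b) - b*log(4) + sqrt(2)*b + 4*b


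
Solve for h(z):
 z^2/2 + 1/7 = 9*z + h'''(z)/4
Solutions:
 h(z) = C1 + C2*z + C3*z^2 + z^5/30 - 3*z^4/2 + 2*z^3/21


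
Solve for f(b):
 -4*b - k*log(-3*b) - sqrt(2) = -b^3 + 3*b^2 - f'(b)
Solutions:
 f(b) = C1 - b^4/4 + b^3 + 2*b^2 + b*k*log(-b) + b*(-k + k*log(3) + sqrt(2))


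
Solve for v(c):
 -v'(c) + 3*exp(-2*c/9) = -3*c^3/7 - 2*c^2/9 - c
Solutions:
 v(c) = C1 + 3*c^4/28 + 2*c^3/27 + c^2/2 - 27*exp(-2*c/9)/2


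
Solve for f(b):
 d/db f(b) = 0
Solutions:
 f(b) = C1


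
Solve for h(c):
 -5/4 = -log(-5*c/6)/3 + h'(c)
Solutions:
 h(c) = C1 + c*log(-c)/3 + c*(-19 - 4*log(6) + 4*log(5))/12


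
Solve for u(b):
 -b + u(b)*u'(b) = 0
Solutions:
 u(b) = -sqrt(C1 + b^2)
 u(b) = sqrt(C1 + b^2)


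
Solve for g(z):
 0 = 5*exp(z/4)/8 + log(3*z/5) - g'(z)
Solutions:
 g(z) = C1 + z*log(z) + z*(-log(5) - 1 + log(3)) + 5*exp(z/4)/2


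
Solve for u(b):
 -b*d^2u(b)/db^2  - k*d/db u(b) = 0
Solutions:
 u(b) = C1 + b^(1 - re(k))*(C2*sin(log(b)*Abs(im(k))) + C3*cos(log(b)*im(k)))


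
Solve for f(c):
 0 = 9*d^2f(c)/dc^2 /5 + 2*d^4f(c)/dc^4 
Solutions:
 f(c) = C1 + C2*c + C3*sin(3*sqrt(10)*c/10) + C4*cos(3*sqrt(10)*c/10)


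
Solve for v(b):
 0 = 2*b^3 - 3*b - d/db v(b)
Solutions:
 v(b) = C1 + b^4/2 - 3*b^2/2


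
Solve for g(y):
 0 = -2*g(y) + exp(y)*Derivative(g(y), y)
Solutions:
 g(y) = C1*exp(-2*exp(-y))


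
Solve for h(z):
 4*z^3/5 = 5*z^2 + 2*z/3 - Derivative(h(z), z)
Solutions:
 h(z) = C1 - z^4/5 + 5*z^3/3 + z^2/3


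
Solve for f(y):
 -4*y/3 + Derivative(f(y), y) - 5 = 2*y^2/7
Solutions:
 f(y) = C1 + 2*y^3/21 + 2*y^2/3 + 5*y


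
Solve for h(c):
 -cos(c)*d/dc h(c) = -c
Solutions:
 h(c) = C1 + Integral(c/cos(c), c)


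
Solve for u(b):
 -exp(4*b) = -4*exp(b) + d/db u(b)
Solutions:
 u(b) = C1 - exp(4*b)/4 + 4*exp(b)


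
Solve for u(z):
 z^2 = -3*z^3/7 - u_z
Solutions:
 u(z) = C1 - 3*z^4/28 - z^3/3


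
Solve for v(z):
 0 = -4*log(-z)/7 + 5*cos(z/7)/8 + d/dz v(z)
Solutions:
 v(z) = C1 + 4*z*log(-z)/7 - 4*z/7 - 35*sin(z/7)/8


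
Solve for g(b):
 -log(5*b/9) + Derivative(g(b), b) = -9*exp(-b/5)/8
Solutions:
 g(b) = C1 + b*log(b) + b*(-2*log(3) - 1 + log(5)) + 45*exp(-b/5)/8


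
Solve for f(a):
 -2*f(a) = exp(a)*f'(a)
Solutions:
 f(a) = C1*exp(2*exp(-a))


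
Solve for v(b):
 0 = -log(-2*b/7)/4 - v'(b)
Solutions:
 v(b) = C1 - b*log(-b)/4 + b*(-log(2) + 1 + log(7))/4


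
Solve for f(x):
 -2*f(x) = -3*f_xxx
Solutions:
 f(x) = C3*exp(2^(1/3)*3^(2/3)*x/3) + (C1*sin(2^(1/3)*3^(1/6)*x/2) + C2*cos(2^(1/3)*3^(1/6)*x/2))*exp(-2^(1/3)*3^(2/3)*x/6)


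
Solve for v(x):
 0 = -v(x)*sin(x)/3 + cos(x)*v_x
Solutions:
 v(x) = C1/cos(x)^(1/3)


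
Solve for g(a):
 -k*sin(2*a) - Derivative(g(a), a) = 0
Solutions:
 g(a) = C1 + k*cos(2*a)/2


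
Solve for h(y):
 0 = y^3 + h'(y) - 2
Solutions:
 h(y) = C1 - y^4/4 + 2*y


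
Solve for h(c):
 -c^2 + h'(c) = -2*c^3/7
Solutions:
 h(c) = C1 - c^4/14 + c^3/3


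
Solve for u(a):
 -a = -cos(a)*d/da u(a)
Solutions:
 u(a) = C1 + Integral(a/cos(a), a)


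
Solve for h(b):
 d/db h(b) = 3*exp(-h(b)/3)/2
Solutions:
 h(b) = 3*log(C1 + b/2)


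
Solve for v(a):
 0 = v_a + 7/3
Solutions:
 v(a) = C1 - 7*a/3


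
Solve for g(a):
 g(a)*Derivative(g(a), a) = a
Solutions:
 g(a) = -sqrt(C1 + a^2)
 g(a) = sqrt(C1 + a^2)


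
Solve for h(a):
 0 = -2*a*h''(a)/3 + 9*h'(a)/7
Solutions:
 h(a) = C1 + C2*a^(41/14)


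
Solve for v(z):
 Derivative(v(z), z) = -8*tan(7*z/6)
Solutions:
 v(z) = C1 + 48*log(cos(7*z/6))/7


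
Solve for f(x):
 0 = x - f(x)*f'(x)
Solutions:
 f(x) = -sqrt(C1 + x^2)
 f(x) = sqrt(C1 + x^2)


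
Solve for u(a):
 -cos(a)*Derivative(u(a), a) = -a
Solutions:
 u(a) = C1 + Integral(a/cos(a), a)


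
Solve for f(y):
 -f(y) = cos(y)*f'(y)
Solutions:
 f(y) = C1*sqrt(sin(y) - 1)/sqrt(sin(y) + 1)


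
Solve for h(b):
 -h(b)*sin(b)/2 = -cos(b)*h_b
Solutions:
 h(b) = C1/sqrt(cos(b))


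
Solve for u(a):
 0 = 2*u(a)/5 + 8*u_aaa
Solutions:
 u(a) = C3*exp(-50^(1/3)*a/10) + (C1*sin(sqrt(3)*50^(1/3)*a/20) + C2*cos(sqrt(3)*50^(1/3)*a/20))*exp(50^(1/3)*a/20)


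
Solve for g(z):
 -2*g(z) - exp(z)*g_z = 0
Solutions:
 g(z) = C1*exp(2*exp(-z))


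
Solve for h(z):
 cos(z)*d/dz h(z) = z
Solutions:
 h(z) = C1 + Integral(z/cos(z), z)


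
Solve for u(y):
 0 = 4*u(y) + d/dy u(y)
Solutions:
 u(y) = C1*exp(-4*y)


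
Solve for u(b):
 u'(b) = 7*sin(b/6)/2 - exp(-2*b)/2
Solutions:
 u(b) = C1 - 21*cos(b/6) + exp(-2*b)/4


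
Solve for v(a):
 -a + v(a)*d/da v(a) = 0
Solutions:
 v(a) = -sqrt(C1 + a^2)
 v(a) = sqrt(C1 + a^2)


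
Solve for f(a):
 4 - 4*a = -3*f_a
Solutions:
 f(a) = C1 + 2*a^2/3 - 4*a/3


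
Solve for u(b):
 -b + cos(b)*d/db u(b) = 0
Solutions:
 u(b) = C1 + Integral(b/cos(b), b)


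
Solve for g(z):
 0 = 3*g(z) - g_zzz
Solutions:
 g(z) = C3*exp(3^(1/3)*z) + (C1*sin(3^(5/6)*z/2) + C2*cos(3^(5/6)*z/2))*exp(-3^(1/3)*z/2)


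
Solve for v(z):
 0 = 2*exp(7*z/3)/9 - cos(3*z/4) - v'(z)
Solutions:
 v(z) = C1 + 2*exp(7*z/3)/21 - 4*sin(3*z/4)/3


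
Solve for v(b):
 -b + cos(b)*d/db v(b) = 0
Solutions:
 v(b) = C1 + Integral(b/cos(b), b)


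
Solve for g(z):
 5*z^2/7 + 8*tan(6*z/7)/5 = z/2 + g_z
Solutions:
 g(z) = C1 + 5*z^3/21 - z^2/4 - 28*log(cos(6*z/7))/15


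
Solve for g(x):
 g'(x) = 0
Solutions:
 g(x) = C1


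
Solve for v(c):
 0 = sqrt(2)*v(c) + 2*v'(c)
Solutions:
 v(c) = C1*exp(-sqrt(2)*c/2)


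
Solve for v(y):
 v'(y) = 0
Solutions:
 v(y) = C1


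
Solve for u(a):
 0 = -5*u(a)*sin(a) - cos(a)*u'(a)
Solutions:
 u(a) = C1*cos(a)^5


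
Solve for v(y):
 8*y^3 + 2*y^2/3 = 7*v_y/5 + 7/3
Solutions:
 v(y) = C1 + 10*y^4/7 + 10*y^3/63 - 5*y/3


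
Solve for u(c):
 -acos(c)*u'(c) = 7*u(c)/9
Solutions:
 u(c) = C1*exp(-7*Integral(1/acos(c), c)/9)
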